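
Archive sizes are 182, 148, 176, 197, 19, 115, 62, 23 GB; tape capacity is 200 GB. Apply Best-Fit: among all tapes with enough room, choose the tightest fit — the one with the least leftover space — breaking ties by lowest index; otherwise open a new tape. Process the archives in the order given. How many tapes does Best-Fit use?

5 tapes

tape 1: place 182 GB, 18 GB left
tape 2: place 148 GB, 52 GB left
tape 3: place 176 GB, 24 GB left
tape 4: place 197 GB, 3 GB left
tape 3: place 19 GB, 5 GB left
tape 5: place 115 GB, 85 GB left
tape 5: place 62 GB, 23 GB left
tape 5: place 23 GB, 0 GB left
Final tapes: [182] [148] [176,19] [197] [115,62,23].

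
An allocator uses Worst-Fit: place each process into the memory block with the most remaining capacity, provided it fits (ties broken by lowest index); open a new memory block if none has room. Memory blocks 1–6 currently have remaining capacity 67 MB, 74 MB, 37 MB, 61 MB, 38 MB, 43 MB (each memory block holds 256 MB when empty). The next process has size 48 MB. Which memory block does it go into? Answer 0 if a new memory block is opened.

2

Memory blocks with room: memory block 1 (67 MB), memory block 2 (74 MB), memory block 4 (61 MB).
Most room is memory block 2 with 74 MB free.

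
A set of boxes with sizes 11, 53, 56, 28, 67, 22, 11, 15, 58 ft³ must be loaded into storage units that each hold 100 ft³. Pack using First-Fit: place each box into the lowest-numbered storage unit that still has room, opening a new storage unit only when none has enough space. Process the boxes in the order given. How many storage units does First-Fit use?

4 storage units

Put 11 ft³ in storage unit 1; 89 ft³ remain.
Put 53 ft³ in storage unit 1; 36 ft³ remain.
Put 56 ft³ in storage unit 2; 44 ft³ remain.
Put 28 ft³ in storage unit 1; 8 ft³ remain.
Put 67 ft³ in storage unit 3; 33 ft³ remain.
Put 22 ft³ in storage unit 2; 22 ft³ remain.
Put 11 ft³ in storage unit 2; 11 ft³ remain.
Put 15 ft³ in storage unit 3; 18 ft³ remain.
Put 58 ft³ in storage unit 4; 42 ft³ remain.
Final storage units: [11,53,28] [56,22,11] [67,15] [58].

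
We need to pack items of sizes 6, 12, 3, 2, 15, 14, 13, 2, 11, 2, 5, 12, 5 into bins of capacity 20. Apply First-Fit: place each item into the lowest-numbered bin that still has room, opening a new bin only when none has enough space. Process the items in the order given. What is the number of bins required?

6 → bin 1 (remaining 14)
12 → bin 1 (remaining 2)
3 → bin 2 (remaining 17)
2 → bin 1 (remaining 0)
15 → bin 2 (remaining 2)
14 → bin 3 (remaining 6)
13 → bin 4 (remaining 7)
2 → bin 2 (remaining 0)
11 → bin 5 (remaining 9)
2 → bin 3 (remaining 4)
5 → bin 4 (remaining 2)
12 → bin 6 (remaining 8)
5 → bin 5 (remaining 4)

6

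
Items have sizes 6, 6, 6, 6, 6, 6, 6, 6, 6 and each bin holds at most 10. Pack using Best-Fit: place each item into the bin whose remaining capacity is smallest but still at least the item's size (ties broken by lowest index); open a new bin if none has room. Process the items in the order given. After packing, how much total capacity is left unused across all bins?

6 → bin 1 (remaining 4)
6 → bin 2 (remaining 4)
6 → bin 3 (remaining 4)
6 → bin 4 (remaining 4)
6 → bin 5 (remaining 4)
6 → bin 6 (remaining 4)
6 → bin 7 (remaining 4)
6 → bin 8 (remaining 4)
6 → bin 9 (remaining 4)
9 bins × 10 = 90; used 54; unused 36.

36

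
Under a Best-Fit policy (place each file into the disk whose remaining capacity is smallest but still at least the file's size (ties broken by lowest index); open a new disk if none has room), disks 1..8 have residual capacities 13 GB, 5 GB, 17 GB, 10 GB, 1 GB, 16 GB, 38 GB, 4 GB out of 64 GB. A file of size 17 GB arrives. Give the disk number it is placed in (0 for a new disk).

Disks with room: disk 3 (17 GB), disk 7 (38 GB).
Tightest fit is disk 3 with 17 GB free.

3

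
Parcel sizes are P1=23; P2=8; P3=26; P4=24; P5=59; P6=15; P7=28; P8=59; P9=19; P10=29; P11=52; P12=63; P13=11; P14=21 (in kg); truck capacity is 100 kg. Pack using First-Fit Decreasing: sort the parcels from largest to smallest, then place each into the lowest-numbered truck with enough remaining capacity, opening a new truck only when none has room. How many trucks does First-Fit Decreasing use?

5

Sorted descending: 63, 59, 59, 52, 29, 28, 26, 24, 23, 21, 19, 15, 11, 8.
truck 1: place 63 kg, 37 kg left
truck 2: place 59 kg, 41 kg left
truck 3: place 59 kg, 41 kg left
truck 4: place 52 kg, 48 kg left
truck 1: place 29 kg, 8 kg left
truck 2: place 28 kg, 13 kg left
truck 3: place 26 kg, 15 kg left
truck 4: place 24 kg, 24 kg left
truck 4: place 23 kg, 1 kg left
truck 5: place 21 kg, 79 kg left
truck 5: place 19 kg, 60 kg left
truck 3: place 15 kg, 0 kg left
truck 2: place 11 kg, 2 kg left
truck 1: place 8 kg, 0 kg left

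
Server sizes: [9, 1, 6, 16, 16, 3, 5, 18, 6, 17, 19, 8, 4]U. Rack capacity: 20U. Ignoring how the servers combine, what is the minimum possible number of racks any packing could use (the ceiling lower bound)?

Total size = 9 + 1 + 6 + 16 + 16 + 3 + 5 + 18 + 6 + 17 + 19 + 8 + 4 = 128U.
⌈128 / 20⌉ = 7.

7 racks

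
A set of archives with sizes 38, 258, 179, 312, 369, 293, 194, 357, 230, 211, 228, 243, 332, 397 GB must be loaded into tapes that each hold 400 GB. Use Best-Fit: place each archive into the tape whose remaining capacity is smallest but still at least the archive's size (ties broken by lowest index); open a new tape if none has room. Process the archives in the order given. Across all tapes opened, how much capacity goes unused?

1159

38 GB → tape 1 (remaining 362 GB)
258 GB → tape 1 (remaining 104 GB)
179 GB → tape 2 (remaining 221 GB)
312 GB → tape 3 (remaining 88 GB)
369 GB → tape 4 (remaining 31 GB)
293 GB → tape 5 (remaining 107 GB)
194 GB → tape 2 (remaining 27 GB)
357 GB → tape 6 (remaining 43 GB)
230 GB → tape 7 (remaining 170 GB)
211 GB → tape 8 (remaining 189 GB)
228 GB → tape 9 (remaining 172 GB)
243 GB → tape 10 (remaining 157 GB)
332 GB → tape 11 (remaining 68 GB)
397 GB → tape 12 (remaining 3 GB)
12 tapes × 400 GB = 4800 GB; used 3641 GB; unused 1159 GB.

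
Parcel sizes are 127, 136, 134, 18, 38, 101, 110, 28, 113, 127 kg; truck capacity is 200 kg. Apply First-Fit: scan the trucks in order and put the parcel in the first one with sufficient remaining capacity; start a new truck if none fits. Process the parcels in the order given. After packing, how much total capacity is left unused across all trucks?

468

Put 127 kg in truck 1; 73 kg remain.
Put 136 kg in truck 2; 64 kg remain.
Put 134 kg in truck 3; 66 kg remain.
Put 18 kg in truck 1; 55 kg remain.
Put 38 kg in truck 1; 17 kg remain.
Put 101 kg in truck 4; 99 kg remain.
Put 110 kg in truck 5; 90 kg remain.
Put 28 kg in truck 2; 36 kg remain.
Put 113 kg in truck 6; 87 kg remain.
Put 127 kg in truck 7; 73 kg remain.
7 trucks × 200 kg = 1400 kg; used 932 kg; unused 468 kg.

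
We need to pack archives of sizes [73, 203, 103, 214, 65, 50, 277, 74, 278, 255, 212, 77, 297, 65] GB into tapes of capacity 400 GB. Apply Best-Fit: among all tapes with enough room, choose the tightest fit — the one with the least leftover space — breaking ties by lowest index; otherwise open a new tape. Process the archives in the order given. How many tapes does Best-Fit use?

73 GB → tape 1 (remaining 327 GB)
203 GB → tape 1 (remaining 124 GB)
103 GB → tape 1 (remaining 21 GB)
214 GB → tape 2 (remaining 186 GB)
65 GB → tape 2 (remaining 121 GB)
50 GB → tape 2 (remaining 71 GB)
277 GB → tape 3 (remaining 123 GB)
74 GB → tape 3 (remaining 49 GB)
278 GB → tape 4 (remaining 122 GB)
255 GB → tape 5 (remaining 145 GB)
212 GB → tape 6 (remaining 188 GB)
77 GB → tape 4 (remaining 45 GB)
297 GB → tape 7 (remaining 103 GB)
65 GB → tape 2 (remaining 6 GB)

7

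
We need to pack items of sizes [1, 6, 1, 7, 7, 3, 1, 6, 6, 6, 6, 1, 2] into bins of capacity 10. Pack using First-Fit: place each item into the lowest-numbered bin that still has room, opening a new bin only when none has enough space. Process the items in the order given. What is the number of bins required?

7

Put 1 in bin 1; 9 remain.
Put 6 in bin 1; 3 remain.
Put 1 in bin 1; 2 remain.
Put 7 in bin 2; 3 remain.
Put 7 in bin 3; 3 remain.
Put 3 in bin 2; 0 remain.
Put 1 in bin 1; 1 remain.
Put 6 in bin 4; 4 remain.
Put 6 in bin 5; 4 remain.
Put 6 in bin 6; 4 remain.
Put 6 in bin 7; 4 remain.
Put 1 in bin 1; 0 remain.
Put 2 in bin 3; 1 remain.
Final bins: [1,6,1,1,1] [7,3] [7,2] [6] [6] [6] [6].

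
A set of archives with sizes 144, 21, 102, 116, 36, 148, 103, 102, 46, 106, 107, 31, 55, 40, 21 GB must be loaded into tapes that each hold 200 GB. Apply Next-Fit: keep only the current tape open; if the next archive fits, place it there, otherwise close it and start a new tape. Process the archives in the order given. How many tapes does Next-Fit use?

144 GB → tape 1 (remaining 56 GB)
21 GB → tape 1 (remaining 35 GB)
102 GB → tape 2 (remaining 98 GB)
116 GB → tape 3 (remaining 84 GB)
36 GB → tape 3 (remaining 48 GB)
148 GB → tape 4 (remaining 52 GB)
103 GB → tape 5 (remaining 97 GB)
102 GB → tape 6 (remaining 98 GB)
46 GB → tape 6 (remaining 52 GB)
106 GB → tape 7 (remaining 94 GB)
107 GB → tape 8 (remaining 93 GB)
31 GB → tape 8 (remaining 62 GB)
55 GB → tape 8 (remaining 7 GB)
40 GB → tape 9 (remaining 160 GB)
21 GB → tape 9 (remaining 139 GB)
Final tapes: [144,21] [102] [116,36] [148] [103] [102,46] [106] [107,31,55] [40,21].

9 tapes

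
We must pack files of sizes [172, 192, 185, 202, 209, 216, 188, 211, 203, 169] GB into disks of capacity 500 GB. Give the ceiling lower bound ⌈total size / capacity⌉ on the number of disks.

Total size = 172 + 192 + 185 + 202 + 209 + 216 + 188 + 211 + 203 + 169 = 1947 GB.
⌈1947 / 500⌉ = 4.

4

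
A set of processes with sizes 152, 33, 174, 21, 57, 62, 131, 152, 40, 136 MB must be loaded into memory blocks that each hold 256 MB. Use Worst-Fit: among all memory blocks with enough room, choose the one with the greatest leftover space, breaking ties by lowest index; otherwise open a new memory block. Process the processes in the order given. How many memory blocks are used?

5

152 MB → memory block 1 (remaining 104 MB)
33 MB → memory block 1 (remaining 71 MB)
174 MB → memory block 2 (remaining 82 MB)
21 MB → memory block 2 (remaining 61 MB)
57 MB → memory block 1 (remaining 14 MB)
62 MB → memory block 3 (remaining 194 MB)
131 MB → memory block 3 (remaining 63 MB)
152 MB → memory block 4 (remaining 104 MB)
40 MB → memory block 4 (remaining 64 MB)
136 MB → memory block 5 (remaining 120 MB)
Final memory blocks: [152,33,57] [174,21] [62,131] [152,40] [136].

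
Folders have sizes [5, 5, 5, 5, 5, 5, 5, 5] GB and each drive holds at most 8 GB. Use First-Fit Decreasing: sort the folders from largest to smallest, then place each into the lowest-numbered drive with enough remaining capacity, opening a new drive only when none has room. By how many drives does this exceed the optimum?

First-Fit Decreasing: [5] [5] [5] [5] [5] [5] [5] [5] → 8 drives.
8 folders exceed 4 GB (half the capacity), and no two of those can share a drive, so at least 8 drives are needed.
So 8 is already optimal.

0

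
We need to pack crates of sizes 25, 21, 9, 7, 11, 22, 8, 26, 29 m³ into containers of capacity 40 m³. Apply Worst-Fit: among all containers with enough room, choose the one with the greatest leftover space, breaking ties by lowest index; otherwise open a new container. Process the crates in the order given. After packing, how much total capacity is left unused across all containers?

42

Put 25 m³ in container 1; 15 m³ remain.
Put 21 m³ in container 2; 19 m³ remain.
Put 9 m³ in container 2; 10 m³ remain.
Put 7 m³ in container 1; 8 m³ remain.
Put 11 m³ in container 3; 29 m³ remain.
Put 22 m³ in container 3; 7 m³ remain.
Put 8 m³ in container 2; 2 m³ remain.
Put 26 m³ in container 4; 14 m³ remain.
Put 29 m³ in container 5; 11 m³ remain.
5 containers × 40 m³ = 200 m³; used 158 m³; unused 42 m³.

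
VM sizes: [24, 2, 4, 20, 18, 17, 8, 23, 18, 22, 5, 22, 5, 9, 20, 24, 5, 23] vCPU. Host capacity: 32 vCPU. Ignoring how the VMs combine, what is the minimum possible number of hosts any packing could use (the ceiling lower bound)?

9 hosts

Total size = 24 + 2 + 4 + 20 + 18 + 17 + 8 + 23 + 18 + 22 + 5 + 22 + 5 + 9 + 20 + 24 + 5 + 23 = 269 vCPU.
⌈269 / 32⌉ = 9.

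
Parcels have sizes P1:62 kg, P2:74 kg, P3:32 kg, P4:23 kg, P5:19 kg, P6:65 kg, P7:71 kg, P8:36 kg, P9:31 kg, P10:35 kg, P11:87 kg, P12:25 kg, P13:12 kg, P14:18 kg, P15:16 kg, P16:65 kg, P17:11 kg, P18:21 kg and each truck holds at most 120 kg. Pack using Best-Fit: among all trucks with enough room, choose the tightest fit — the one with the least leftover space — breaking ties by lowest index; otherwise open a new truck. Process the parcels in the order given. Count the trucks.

7

P1 (62 kg) → truck 1 (remaining 58 kg)
P2 (74 kg) → truck 2 (remaining 46 kg)
P3 (32 kg) → truck 2 (remaining 14 kg)
P4 (23 kg) → truck 1 (remaining 35 kg)
P5 (19 kg) → truck 1 (remaining 16 kg)
P6 (65 kg) → truck 3 (remaining 55 kg)
P7 (71 kg) → truck 4 (remaining 49 kg)
P8 (36 kg) → truck 4 (remaining 13 kg)
P9 (31 kg) → truck 3 (remaining 24 kg)
P10 (35 kg) → truck 5 (remaining 85 kg)
P11 (87 kg) → truck 6 (remaining 33 kg)
P12 (25 kg) → truck 6 (remaining 8 kg)
P13 (12 kg) → truck 4 (remaining 1 kg)
P14 (18 kg) → truck 3 (remaining 6 kg)
P15 (16 kg) → truck 1 (remaining 0 kg)
P16 (65 kg) → truck 5 (remaining 20 kg)
P17 (11 kg) → truck 2 (remaining 3 kg)
P18 (21 kg) → truck 7 (remaining 99 kg)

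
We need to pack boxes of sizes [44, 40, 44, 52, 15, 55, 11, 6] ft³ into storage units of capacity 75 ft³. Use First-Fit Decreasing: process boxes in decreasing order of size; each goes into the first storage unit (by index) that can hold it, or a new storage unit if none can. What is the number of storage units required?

Sorted descending: 55, 52, 44, 44, 40, 15, 11, 6.
storage unit 1: place 55 ft³, 20 ft³ left
storage unit 2: place 52 ft³, 23 ft³ left
storage unit 3: place 44 ft³, 31 ft³ left
storage unit 4: place 44 ft³, 31 ft³ left
storage unit 5: place 40 ft³, 35 ft³ left
storage unit 1: place 15 ft³, 5 ft³ left
storage unit 2: place 11 ft³, 12 ft³ left
storage unit 2: place 6 ft³, 6 ft³ left

5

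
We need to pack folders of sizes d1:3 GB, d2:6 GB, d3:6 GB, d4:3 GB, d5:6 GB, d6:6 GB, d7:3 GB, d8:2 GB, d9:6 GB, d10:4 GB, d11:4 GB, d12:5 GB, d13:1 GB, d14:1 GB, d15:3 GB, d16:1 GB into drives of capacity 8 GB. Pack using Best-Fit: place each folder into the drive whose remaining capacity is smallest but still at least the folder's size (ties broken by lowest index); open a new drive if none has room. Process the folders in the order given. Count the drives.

9

drive 1: place d1 (3 GB), 5 GB left
drive 2: place d2 (6 GB), 2 GB left
drive 3: place d3 (6 GB), 2 GB left
drive 1: place d4 (3 GB), 2 GB left
drive 4: place d5 (6 GB), 2 GB left
drive 5: place d6 (6 GB), 2 GB left
drive 6: place d7 (3 GB), 5 GB left
drive 1: place d8 (2 GB), 0 GB left
drive 7: place d9 (6 GB), 2 GB left
drive 6: place d10 (4 GB), 1 GB left
drive 8: place d11 (4 GB), 4 GB left
drive 9: place d12 (5 GB), 3 GB left
drive 6: place d13 (1 GB), 0 GB left
drive 2: place d14 (1 GB), 1 GB left
drive 9: place d15 (3 GB), 0 GB left
drive 2: place d16 (1 GB), 0 GB left
Final drives: [3,3,2] [6,1,1] [6] [6] [6] [3,4,1] [6] [4] [5,3].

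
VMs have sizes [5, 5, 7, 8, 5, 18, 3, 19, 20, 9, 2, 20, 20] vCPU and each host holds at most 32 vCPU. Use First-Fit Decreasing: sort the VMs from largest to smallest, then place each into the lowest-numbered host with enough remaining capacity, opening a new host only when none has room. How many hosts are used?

Sorted descending: 20, 20, 20, 19, 18, 9, 8, 7, 5, 5, 5, 3, 2.
host 1: place 20 vCPU, 12 vCPU left
host 2: place 20 vCPU, 12 vCPU left
host 3: place 20 vCPU, 12 vCPU left
host 4: place 19 vCPU, 13 vCPU left
host 5: place 18 vCPU, 14 vCPU left
host 1: place 9 vCPU, 3 vCPU left
host 2: place 8 vCPU, 4 vCPU left
host 3: place 7 vCPU, 5 vCPU left
host 3: place 5 vCPU, 0 vCPU left
host 4: place 5 vCPU, 8 vCPU left
host 4: place 5 vCPU, 3 vCPU left
host 1: place 3 vCPU, 0 vCPU left
host 2: place 2 vCPU, 2 vCPU left

5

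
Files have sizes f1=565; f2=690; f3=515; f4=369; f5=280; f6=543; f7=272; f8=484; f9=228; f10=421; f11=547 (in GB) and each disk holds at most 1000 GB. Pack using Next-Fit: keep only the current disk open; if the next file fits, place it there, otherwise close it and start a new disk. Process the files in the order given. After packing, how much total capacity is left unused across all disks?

Put f1 (565 GB) in disk 1; 435 GB remain.
Put f2 (690 GB) in disk 2; 310 GB remain.
Put f3 (515 GB) in disk 3; 485 GB remain.
Put f4 (369 GB) in disk 3; 116 GB remain.
Put f5 (280 GB) in disk 4; 720 GB remain.
Put f6 (543 GB) in disk 4; 177 GB remain.
Put f7 (272 GB) in disk 5; 728 GB remain.
Put f8 (484 GB) in disk 5; 244 GB remain.
Put f9 (228 GB) in disk 5; 16 GB remain.
Put f10 (421 GB) in disk 6; 579 GB remain.
Put f11 (547 GB) in disk 6; 32 GB remain.
6 disks × 1000 GB = 6000 GB; used 4914 GB; unused 1086 GB.

1086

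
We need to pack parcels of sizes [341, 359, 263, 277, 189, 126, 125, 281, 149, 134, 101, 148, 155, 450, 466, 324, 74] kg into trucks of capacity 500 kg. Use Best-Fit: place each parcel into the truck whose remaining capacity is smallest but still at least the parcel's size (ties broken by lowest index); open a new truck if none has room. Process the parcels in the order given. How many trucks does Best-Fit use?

341 kg → truck 1 (remaining 159 kg)
359 kg → truck 2 (remaining 141 kg)
263 kg → truck 3 (remaining 237 kg)
277 kg → truck 4 (remaining 223 kg)
189 kg → truck 4 (remaining 34 kg)
126 kg → truck 2 (remaining 15 kg)
125 kg → truck 1 (remaining 34 kg)
281 kg → truck 5 (remaining 219 kg)
149 kg → truck 5 (remaining 70 kg)
134 kg → truck 3 (remaining 103 kg)
101 kg → truck 3 (remaining 2 kg)
148 kg → truck 6 (remaining 352 kg)
155 kg → truck 6 (remaining 197 kg)
450 kg → truck 7 (remaining 50 kg)
466 kg → truck 8 (remaining 34 kg)
324 kg → truck 9 (remaining 176 kg)
74 kg → truck 9 (remaining 102 kg)
Final trucks: [341,125] [359,126] [263,134,101] [277,189] [281,149] [148,155] [450] [466] [324,74].

9 trucks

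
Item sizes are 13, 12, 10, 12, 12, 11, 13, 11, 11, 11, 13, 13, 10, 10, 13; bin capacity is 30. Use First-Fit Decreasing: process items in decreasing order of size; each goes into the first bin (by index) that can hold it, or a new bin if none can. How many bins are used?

7 bins

Sorted descending: 13, 13, 13, 13, 13, 12, 12, 12, 11, 11, 11, 11, 10, 10, 10.
Put 13 in bin 1; 17 remain.
Put 13 in bin 1; 4 remain.
Put 13 in bin 2; 17 remain.
Put 13 in bin 2; 4 remain.
Put 13 in bin 3; 17 remain.
Put 12 in bin 3; 5 remain.
Put 12 in bin 4; 18 remain.
Put 12 in bin 4; 6 remain.
Put 11 in bin 5; 19 remain.
Put 11 in bin 5; 8 remain.
Put 11 in bin 6; 19 remain.
Put 11 in bin 6; 8 remain.
Put 10 in bin 7; 20 remain.
Put 10 in bin 7; 10 remain.
Put 10 in bin 7; 0 remain.
Final bins: [13,13] [13,13] [13,12] [12,12] [11,11] [11,11] [10,10,10].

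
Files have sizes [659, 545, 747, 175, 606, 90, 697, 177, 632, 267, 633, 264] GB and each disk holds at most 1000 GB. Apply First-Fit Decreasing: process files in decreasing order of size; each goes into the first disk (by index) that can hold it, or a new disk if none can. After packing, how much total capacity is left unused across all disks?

1508

Sorted descending: 747, 697, 659, 633, 632, 606, 545, 267, 264, 177, 175, 90.
disk 1: place 747 GB, 253 GB left
disk 2: place 697 GB, 303 GB left
disk 3: place 659 GB, 341 GB left
disk 4: place 633 GB, 367 GB left
disk 5: place 632 GB, 368 GB left
disk 6: place 606 GB, 394 GB left
disk 7: place 545 GB, 455 GB left
disk 2: place 267 GB, 36 GB left
disk 3: place 264 GB, 77 GB left
disk 1: place 177 GB, 76 GB left
disk 4: place 175 GB, 192 GB left
disk 4: place 90 GB, 102 GB left
7 disks × 1000 GB = 7000 GB; used 5492 GB; unused 1508 GB.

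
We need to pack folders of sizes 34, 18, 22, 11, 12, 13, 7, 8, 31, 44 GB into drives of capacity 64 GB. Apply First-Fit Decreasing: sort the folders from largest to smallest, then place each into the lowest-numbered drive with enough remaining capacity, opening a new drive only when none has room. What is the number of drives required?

Sorted descending: 44, 34, 31, 22, 18, 13, 12, 11, 8, 7.
drive 1: place 44 GB, 20 GB left
drive 2: place 34 GB, 30 GB left
drive 3: place 31 GB, 33 GB left
drive 2: place 22 GB, 8 GB left
drive 1: place 18 GB, 2 GB left
drive 3: place 13 GB, 20 GB left
drive 3: place 12 GB, 8 GB left
drive 4: place 11 GB, 53 GB left
drive 2: place 8 GB, 0 GB left
drive 3: place 7 GB, 1 GB left
Final drives: [44,18] [34,22,8] [31,13,12,7] [11].

4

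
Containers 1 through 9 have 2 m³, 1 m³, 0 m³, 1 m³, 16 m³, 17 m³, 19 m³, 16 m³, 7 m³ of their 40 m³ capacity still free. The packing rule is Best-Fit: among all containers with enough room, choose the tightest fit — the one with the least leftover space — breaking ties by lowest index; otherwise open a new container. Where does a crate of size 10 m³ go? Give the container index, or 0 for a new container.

Containers with room: container 5 (16 m³), container 6 (17 m³), container 7 (19 m³), container 8 (16 m³).
Tightest fit is container 5 with 16 m³ free.

5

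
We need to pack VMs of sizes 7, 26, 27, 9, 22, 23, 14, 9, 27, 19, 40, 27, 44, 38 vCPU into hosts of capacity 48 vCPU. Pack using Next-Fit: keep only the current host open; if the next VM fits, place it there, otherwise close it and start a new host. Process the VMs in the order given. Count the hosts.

host 1: place 7 vCPU, 41 vCPU left
host 1: place 26 vCPU, 15 vCPU left
host 2: place 27 vCPU, 21 vCPU left
host 2: place 9 vCPU, 12 vCPU left
host 3: place 22 vCPU, 26 vCPU left
host 3: place 23 vCPU, 3 vCPU left
host 4: place 14 vCPU, 34 vCPU left
host 4: place 9 vCPU, 25 vCPU left
host 5: place 27 vCPU, 21 vCPU left
host 5: place 19 vCPU, 2 vCPU left
host 6: place 40 vCPU, 8 vCPU left
host 7: place 27 vCPU, 21 vCPU left
host 8: place 44 vCPU, 4 vCPU left
host 9: place 38 vCPU, 10 vCPU left
Final hosts: [7,26] [27,9] [22,23] [14,9] [27,19] [40] [27] [44] [38].

9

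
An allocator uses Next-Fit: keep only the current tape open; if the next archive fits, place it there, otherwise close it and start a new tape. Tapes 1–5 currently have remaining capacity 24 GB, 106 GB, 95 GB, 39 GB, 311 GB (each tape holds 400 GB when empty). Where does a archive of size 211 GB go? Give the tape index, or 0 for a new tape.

Next-Fit only looks at tape 5, which has 311 GB free.
211 GB fits there.

5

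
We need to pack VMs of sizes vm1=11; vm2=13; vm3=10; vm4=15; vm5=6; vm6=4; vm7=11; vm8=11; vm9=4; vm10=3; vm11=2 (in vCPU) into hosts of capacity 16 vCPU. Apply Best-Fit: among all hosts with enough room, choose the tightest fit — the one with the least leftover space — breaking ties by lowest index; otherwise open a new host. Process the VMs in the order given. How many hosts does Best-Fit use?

vm1 (11 vCPU) → host 1 (remaining 5 vCPU)
vm2 (13 vCPU) → host 2 (remaining 3 vCPU)
vm3 (10 vCPU) → host 3 (remaining 6 vCPU)
vm4 (15 vCPU) → host 4 (remaining 1 vCPU)
vm5 (6 vCPU) → host 3 (remaining 0 vCPU)
vm6 (4 vCPU) → host 1 (remaining 1 vCPU)
vm7 (11 vCPU) → host 5 (remaining 5 vCPU)
vm8 (11 vCPU) → host 6 (remaining 5 vCPU)
vm9 (4 vCPU) → host 5 (remaining 1 vCPU)
vm10 (3 vCPU) → host 2 (remaining 0 vCPU)
vm11 (2 vCPU) → host 6 (remaining 3 vCPU)

6 hosts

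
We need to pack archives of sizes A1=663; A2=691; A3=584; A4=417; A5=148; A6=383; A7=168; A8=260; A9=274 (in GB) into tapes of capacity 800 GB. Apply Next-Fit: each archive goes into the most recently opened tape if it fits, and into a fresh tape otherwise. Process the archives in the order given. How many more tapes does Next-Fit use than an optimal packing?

Next-Fit: [663] [691] [584] [417,148] [383,168] [260,274] → 6 tapes.
Total size 3588 GB; any packing needs at least ⌈3588/800⌉ = 5 tapes.
An optimal packing achieves that bound: [691] [663] [584,168] [417,383] [274,260,148] → 5 tapes.
Excess: 6 − 5 = 1.

1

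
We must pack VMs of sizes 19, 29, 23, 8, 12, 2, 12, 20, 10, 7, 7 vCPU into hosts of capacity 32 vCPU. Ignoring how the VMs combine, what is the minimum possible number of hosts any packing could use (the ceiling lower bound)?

5 hosts

Total size = 19 + 29 + 23 + 8 + 12 + 2 + 12 + 20 + 10 + 7 + 7 = 149 vCPU.
⌈149 / 32⌉ = 5.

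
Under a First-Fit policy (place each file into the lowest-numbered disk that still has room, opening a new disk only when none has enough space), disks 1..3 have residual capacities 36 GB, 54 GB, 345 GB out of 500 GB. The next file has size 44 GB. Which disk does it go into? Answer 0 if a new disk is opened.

Disks with room: disk 2 (54 GB), disk 3 (345 GB).
The first with room is disk 2.

2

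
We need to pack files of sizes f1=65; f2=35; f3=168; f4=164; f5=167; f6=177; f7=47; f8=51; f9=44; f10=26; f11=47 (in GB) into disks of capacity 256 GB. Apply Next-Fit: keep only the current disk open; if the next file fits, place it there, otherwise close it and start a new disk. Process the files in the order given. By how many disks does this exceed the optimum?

2

Next-Fit: [65,35] [168] [164] [167] [177,47] [51,44,26,47] → 6 disks.
Total size 991 GB; any packing needs at least ⌈991/256⌉ = 4 disks.
An optimal packing achieves that bound: [177,65] [168,51,35] [167,47,26] [164,47,44] → 4 disks.
Excess: 6 − 4 = 2.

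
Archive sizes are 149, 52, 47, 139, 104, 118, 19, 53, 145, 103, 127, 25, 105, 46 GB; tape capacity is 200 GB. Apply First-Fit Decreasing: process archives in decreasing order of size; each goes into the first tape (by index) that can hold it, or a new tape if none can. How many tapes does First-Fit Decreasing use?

8

Sorted descending: 149, 145, 139, 127, 118, 105, 104, 103, 53, 52, 47, 46, 25, 19.
149 GB → tape 1 (remaining 51 GB)
145 GB → tape 2 (remaining 55 GB)
139 GB → tape 3 (remaining 61 GB)
127 GB → tape 4 (remaining 73 GB)
118 GB → tape 5 (remaining 82 GB)
105 GB → tape 6 (remaining 95 GB)
104 GB → tape 7 (remaining 96 GB)
103 GB → tape 8 (remaining 97 GB)
53 GB → tape 2 (remaining 2 GB)
52 GB → tape 3 (remaining 9 GB)
47 GB → tape 1 (remaining 4 GB)
46 GB → tape 4 (remaining 27 GB)
25 GB → tape 4 (remaining 2 GB)
19 GB → tape 5 (remaining 63 GB)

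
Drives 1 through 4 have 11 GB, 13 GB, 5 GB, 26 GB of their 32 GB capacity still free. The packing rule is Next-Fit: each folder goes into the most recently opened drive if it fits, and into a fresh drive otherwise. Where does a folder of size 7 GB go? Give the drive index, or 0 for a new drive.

Next-Fit only looks at drive 4, which has 26 GB free.
7 GB fits there.

4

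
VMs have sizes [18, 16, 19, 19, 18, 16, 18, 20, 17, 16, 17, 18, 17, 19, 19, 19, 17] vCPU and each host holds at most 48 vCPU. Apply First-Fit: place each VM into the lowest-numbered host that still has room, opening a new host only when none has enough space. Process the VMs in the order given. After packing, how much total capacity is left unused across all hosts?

129

18 vCPU → host 1 (remaining 30 vCPU)
16 vCPU → host 1 (remaining 14 vCPU)
19 vCPU → host 2 (remaining 29 vCPU)
19 vCPU → host 2 (remaining 10 vCPU)
18 vCPU → host 3 (remaining 30 vCPU)
16 vCPU → host 3 (remaining 14 vCPU)
18 vCPU → host 4 (remaining 30 vCPU)
20 vCPU → host 4 (remaining 10 vCPU)
17 vCPU → host 5 (remaining 31 vCPU)
16 vCPU → host 5 (remaining 15 vCPU)
17 vCPU → host 6 (remaining 31 vCPU)
18 vCPU → host 6 (remaining 13 vCPU)
17 vCPU → host 7 (remaining 31 vCPU)
19 vCPU → host 7 (remaining 12 vCPU)
19 vCPU → host 8 (remaining 29 vCPU)
19 vCPU → host 8 (remaining 10 vCPU)
17 vCPU → host 9 (remaining 31 vCPU)
9 hosts × 48 vCPU = 432 vCPU; used 303 vCPU; unused 129 vCPU.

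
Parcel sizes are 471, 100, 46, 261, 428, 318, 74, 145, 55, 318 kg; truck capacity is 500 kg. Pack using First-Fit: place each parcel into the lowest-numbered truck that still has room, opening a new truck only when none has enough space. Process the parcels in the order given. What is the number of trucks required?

truck 1: place 471 kg, 29 kg left
truck 2: place 100 kg, 400 kg left
truck 2: place 46 kg, 354 kg left
truck 2: place 261 kg, 93 kg left
truck 3: place 428 kg, 72 kg left
truck 4: place 318 kg, 182 kg left
truck 2: place 74 kg, 19 kg left
truck 4: place 145 kg, 37 kg left
truck 3: place 55 kg, 17 kg left
truck 5: place 318 kg, 182 kg left

5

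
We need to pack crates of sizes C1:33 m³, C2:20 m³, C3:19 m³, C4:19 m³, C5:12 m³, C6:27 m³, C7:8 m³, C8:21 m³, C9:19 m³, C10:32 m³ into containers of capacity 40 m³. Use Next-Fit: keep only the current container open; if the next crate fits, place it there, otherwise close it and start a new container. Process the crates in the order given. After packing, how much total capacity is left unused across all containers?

30

container 1: place C1 (33 m³), 7 m³ left
container 2: place C2 (20 m³), 20 m³ left
container 2: place C3 (19 m³), 1 m³ left
container 3: place C4 (19 m³), 21 m³ left
container 3: place C5 (12 m³), 9 m³ left
container 4: place C6 (27 m³), 13 m³ left
container 4: place C7 (8 m³), 5 m³ left
container 5: place C8 (21 m³), 19 m³ left
container 5: place C9 (19 m³), 0 m³ left
container 6: place C10 (32 m³), 8 m³ left
6 containers × 40 m³ = 240 m³; used 210 m³; unused 30 m³.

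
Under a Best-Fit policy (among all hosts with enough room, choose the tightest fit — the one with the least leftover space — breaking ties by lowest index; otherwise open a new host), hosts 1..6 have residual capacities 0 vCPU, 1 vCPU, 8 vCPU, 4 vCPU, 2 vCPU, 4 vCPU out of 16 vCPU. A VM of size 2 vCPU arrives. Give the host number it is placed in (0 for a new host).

5

Hosts with room: host 3 (8 vCPU), host 4 (4 vCPU), host 5 (2 vCPU), host 6 (4 vCPU).
Tightest fit is host 5 with 2 vCPU free.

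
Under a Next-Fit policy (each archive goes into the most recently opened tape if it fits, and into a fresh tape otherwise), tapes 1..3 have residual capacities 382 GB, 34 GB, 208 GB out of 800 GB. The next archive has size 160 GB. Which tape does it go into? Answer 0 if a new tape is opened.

Next-Fit only looks at tape 3, which has 208 GB free.
160 GB fits there.

3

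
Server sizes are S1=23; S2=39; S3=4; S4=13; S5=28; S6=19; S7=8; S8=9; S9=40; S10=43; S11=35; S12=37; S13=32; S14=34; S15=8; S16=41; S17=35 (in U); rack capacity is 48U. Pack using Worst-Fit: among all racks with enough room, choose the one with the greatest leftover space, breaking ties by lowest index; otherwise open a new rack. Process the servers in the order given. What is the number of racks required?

S1 (23U) → rack 1 (remaining 25U)
S2 (39U) → rack 2 (remaining 9U)
S3 (4U) → rack 1 (remaining 21U)
S4 (13U) → rack 1 (remaining 8U)
S5 (28U) → rack 3 (remaining 20U)
S6 (19U) → rack 3 (remaining 1U)
S7 (8U) → rack 2 (remaining 1U)
S8 (9U) → rack 4 (remaining 39U)
S9 (40U) → rack 5 (remaining 8U)
S10 (43U) → rack 6 (remaining 5U)
S11 (35U) → rack 4 (remaining 4U)
S12 (37U) → rack 7 (remaining 11U)
S13 (32U) → rack 8 (remaining 16U)
S14 (34U) → rack 9 (remaining 14U)
S15 (8U) → rack 8 (remaining 8U)
S16 (41U) → rack 10 (remaining 7U)
S17 (35U) → rack 11 (remaining 13U)
Final racks: [23,4,13] [39,8] [28,19] [9,35] [40] [43] [37] [32,8] [34] [41] [35].

11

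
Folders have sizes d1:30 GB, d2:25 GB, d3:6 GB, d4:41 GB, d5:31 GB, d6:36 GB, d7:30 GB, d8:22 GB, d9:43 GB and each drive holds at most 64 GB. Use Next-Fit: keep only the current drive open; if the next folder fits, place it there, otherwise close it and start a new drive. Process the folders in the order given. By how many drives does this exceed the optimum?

1

Next-Fit: [30,25,6] [41] [31] [36] [30,22] [43] → 6 drives.
Total size 264 GB; any packing needs at least ⌈264/64⌉ = 5 drives.
An optimal packing achieves that bound: [43,6] [41,22] [36,25] [31,30] [30] → 5 drives.
Excess: 6 − 5 = 1.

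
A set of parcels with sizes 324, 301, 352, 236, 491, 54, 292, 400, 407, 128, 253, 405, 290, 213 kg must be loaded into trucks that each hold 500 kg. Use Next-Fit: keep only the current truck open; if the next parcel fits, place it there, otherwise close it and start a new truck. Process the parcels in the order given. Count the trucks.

Put 324 kg in truck 1; 176 kg remain.
Put 301 kg in truck 2; 199 kg remain.
Put 352 kg in truck 3; 148 kg remain.
Put 236 kg in truck 4; 264 kg remain.
Put 491 kg in truck 5; 9 kg remain.
Put 54 kg in truck 6; 446 kg remain.
Put 292 kg in truck 6; 154 kg remain.
Put 400 kg in truck 7; 100 kg remain.
Put 407 kg in truck 8; 93 kg remain.
Put 128 kg in truck 9; 372 kg remain.
Put 253 kg in truck 9; 119 kg remain.
Put 405 kg in truck 10; 95 kg remain.
Put 290 kg in truck 11; 210 kg remain.
Put 213 kg in truck 12; 287 kg remain.
Final trucks: [324] [301] [352] [236] [491] [54,292] [400] [407] [128,253] [405] [290] [213].

12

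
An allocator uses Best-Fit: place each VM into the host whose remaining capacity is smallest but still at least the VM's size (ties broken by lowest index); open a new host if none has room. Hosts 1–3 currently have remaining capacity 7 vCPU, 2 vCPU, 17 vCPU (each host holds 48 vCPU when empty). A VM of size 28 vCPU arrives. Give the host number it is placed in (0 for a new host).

0

No host has ≥ 28 vCPU free, so a new host is opened.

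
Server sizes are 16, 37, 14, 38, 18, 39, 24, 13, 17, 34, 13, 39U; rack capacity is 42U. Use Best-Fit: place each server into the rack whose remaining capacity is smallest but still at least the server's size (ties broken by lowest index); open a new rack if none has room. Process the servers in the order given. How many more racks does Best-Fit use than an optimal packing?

1

Best-Fit: [16,14] [37] [38] [18,24] [39] [13,17] [34] [13] [39] → 9 racks.
Total size 302U; any packing needs at least ⌈302/42⌉ = 8 racks.
An optimal packing achieves that bound: [39] [39] [38] [37] [34] [24,18] [17,16] [14,13,13] → 8 racks.
Excess: 9 − 8 = 1.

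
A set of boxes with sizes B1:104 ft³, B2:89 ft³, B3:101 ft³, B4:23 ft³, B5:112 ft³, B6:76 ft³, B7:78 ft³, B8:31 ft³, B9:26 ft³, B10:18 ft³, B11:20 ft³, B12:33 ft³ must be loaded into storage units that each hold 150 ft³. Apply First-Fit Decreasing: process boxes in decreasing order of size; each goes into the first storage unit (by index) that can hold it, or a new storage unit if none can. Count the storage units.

Sorted descending: 112, 104, 101, 89, 78, 76, 33, 31, 26, 23, 20, 18.
112 ft³ → storage unit 1 (remaining 38 ft³)
104 ft³ → storage unit 2 (remaining 46 ft³)
101 ft³ → storage unit 3 (remaining 49 ft³)
89 ft³ → storage unit 4 (remaining 61 ft³)
78 ft³ → storage unit 5 (remaining 72 ft³)
76 ft³ → storage unit 6 (remaining 74 ft³)
33 ft³ → storage unit 1 (remaining 5 ft³)
31 ft³ → storage unit 2 (remaining 15 ft³)
26 ft³ → storage unit 3 (remaining 23 ft³)
23 ft³ → storage unit 3 (remaining 0 ft³)
20 ft³ → storage unit 4 (remaining 41 ft³)
18 ft³ → storage unit 4 (remaining 23 ft³)

6 storage units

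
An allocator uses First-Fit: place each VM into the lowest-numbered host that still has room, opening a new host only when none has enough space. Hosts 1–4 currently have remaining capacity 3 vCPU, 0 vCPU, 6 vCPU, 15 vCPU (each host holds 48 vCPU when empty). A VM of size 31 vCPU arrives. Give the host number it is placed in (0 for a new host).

0

No host has ≥ 31 vCPU free, so a new host is opened.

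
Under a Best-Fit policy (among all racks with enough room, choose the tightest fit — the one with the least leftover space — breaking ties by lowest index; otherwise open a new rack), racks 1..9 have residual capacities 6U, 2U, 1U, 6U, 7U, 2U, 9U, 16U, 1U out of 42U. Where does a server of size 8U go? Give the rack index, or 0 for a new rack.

Racks with room: rack 7 (9U), rack 8 (16U).
Tightest fit is rack 7 with 9U free.

7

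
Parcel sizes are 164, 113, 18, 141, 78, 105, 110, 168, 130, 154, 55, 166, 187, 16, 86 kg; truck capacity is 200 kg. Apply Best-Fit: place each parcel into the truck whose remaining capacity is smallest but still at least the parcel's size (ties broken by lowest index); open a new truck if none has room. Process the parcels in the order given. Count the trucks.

10

Put 164 kg in truck 1; 36 kg remain.
Put 113 kg in truck 2; 87 kg remain.
Put 18 kg in truck 1; 18 kg remain.
Put 141 kg in truck 3; 59 kg remain.
Put 78 kg in truck 2; 9 kg remain.
Put 105 kg in truck 4; 95 kg remain.
Put 110 kg in truck 5; 90 kg remain.
Put 168 kg in truck 6; 32 kg remain.
Put 130 kg in truck 7; 70 kg remain.
Put 154 kg in truck 8; 46 kg remain.
Put 55 kg in truck 3; 4 kg remain.
Put 166 kg in truck 9; 34 kg remain.
Put 187 kg in truck 10; 13 kg remain.
Put 16 kg in truck 1; 2 kg remain.
Put 86 kg in truck 5; 4 kg remain.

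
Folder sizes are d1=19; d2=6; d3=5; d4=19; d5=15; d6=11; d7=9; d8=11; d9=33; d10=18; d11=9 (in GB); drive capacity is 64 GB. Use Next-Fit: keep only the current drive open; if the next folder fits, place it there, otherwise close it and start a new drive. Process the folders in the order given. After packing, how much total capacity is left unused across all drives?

37

Put d1 (19 GB) in drive 1; 45 GB remain.
Put d2 (6 GB) in drive 1; 39 GB remain.
Put d3 (5 GB) in drive 1; 34 GB remain.
Put d4 (19 GB) in drive 1; 15 GB remain.
Put d5 (15 GB) in drive 1; 0 GB remain.
Put d6 (11 GB) in drive 2; 53 GB remain.
Put d7 (9 GB) in drive 2; 44 GB remain.
Put d8 (11 GB) in drive 2; 33 GB remain.
Put d9 (33 GB) in drive 2; 0 GB remain.
Put d10 (18 GB) in drive 3; 46 GB remain.
Put d11 (9 GB) in drive 3; 37 GB remain.
3 drives × 64 GB = 192 GB; used 155 GB; unused 37 GB.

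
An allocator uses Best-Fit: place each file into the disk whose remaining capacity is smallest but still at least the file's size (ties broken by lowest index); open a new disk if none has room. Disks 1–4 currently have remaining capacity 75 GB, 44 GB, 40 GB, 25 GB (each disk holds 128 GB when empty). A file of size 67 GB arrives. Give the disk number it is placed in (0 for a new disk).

1

Disks with room: disk 1 (75 GB).
Tightest fit is disk 1 with 75 GB free.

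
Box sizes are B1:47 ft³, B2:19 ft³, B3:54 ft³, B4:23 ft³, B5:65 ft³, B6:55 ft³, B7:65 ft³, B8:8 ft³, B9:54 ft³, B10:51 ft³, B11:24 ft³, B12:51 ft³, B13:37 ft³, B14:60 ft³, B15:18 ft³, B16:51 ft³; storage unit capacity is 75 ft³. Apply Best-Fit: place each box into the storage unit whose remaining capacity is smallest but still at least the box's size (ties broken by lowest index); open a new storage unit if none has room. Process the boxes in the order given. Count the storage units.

11

Put B1 (47 ft³) in storage unit 1; 28 ft³ remain.
Put B2 (19 ft³) in storage unit 1; 9 ft³ remain.
Put B3 (54 ft³) in storage unit 2; 21 ft³ remain.
Put B4 (23 ft³) in storage unit 3; 52 ft³ remain.
Put B5 (65 ft³) in storage unit 4; 10 ft³ remain.
Put B6 (55 ft³) in storage unit 5; 20 ft³ remain.
Put B7 (65 ft³) in storage unit 6; 10 ft³ remain.
Put B8 (8 ft³) in storage unit 1; 1 ft³ remain.
Put B9 (54 ft³) in storage unit 7; 21 ft³ remain.
Put B10 (51 ft³) in storage unit 3; 1 ft³ remain.
Put B11 (24 ft³) in storage unit 8; 51 ft³ remain.
Put B12 (51 ft³) in storage unit 8; 0 ft³ remain.
Put B13 (37 ft³) in storage unit 9; 38 ft³ remain.
Put B14 (60 ft³) in storage unit 10; 15 ft³ remain.
Put B15 (18 ft³) in storage unit 5; 2 ft³ remain.
Put B16 (51 ft³) in storage unit 11; 24 ft³ remain.
Final storage units: [47,19,8] [54] [23,51] [65] [55,18] [65] [54] [24,51] [37] [60] [51].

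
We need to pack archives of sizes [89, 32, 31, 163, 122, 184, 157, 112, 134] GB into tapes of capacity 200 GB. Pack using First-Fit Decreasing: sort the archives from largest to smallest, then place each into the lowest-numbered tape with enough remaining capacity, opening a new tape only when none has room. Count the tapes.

Sorted descending: 184, 163, 157, 134, 122, 112, 89, 32, 31.
Put 184 GB in tape 1; 16 GB remain.
Put 163 GB in tape 2; 37 GB remain.
Put 157 GB in tape 3; 43 GB remain.
Put 134 GB in tape 4; 66 GB remain.
Put 122 GB in tape 5; 78 GB remain.
Put 112 GB in tape 6; 88 GB remain.
Put 89 GB in tape 7; 111 GB remain.
Put 32 GB in tape 2; 5 GB remain.
Put 31 GB in tape 3; 12 GB remain.

7 tapes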